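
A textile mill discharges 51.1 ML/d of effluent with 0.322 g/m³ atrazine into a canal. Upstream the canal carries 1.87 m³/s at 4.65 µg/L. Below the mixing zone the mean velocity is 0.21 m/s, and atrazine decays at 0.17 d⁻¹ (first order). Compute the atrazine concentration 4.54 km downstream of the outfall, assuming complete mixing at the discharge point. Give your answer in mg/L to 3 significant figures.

51.1 ML/d = 0.5914 m³/s.
4.65 µg/L = 0.00465 mg/L.
After complete mixing, C₀ = (0.5914·0.322 + 1.87·0.00465) / 2.461 = 0.0809 mg/L.
Travel time t = 4540 m / 0.21 m/s = 2.162e+04 s = 0.2502 d.
C = 0.0809·exp(−0.17·0.2502) = 0.0809·0.9584 = 0.07753 mg/L.

0.0775 mg/L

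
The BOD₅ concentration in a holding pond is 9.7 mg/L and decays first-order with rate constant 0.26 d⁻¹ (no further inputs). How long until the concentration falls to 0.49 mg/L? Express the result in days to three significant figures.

11.5 d

t = ln(C₀/C)/k = ln(9.7/0.49)/0.26 = 2.985/0.26 = 11.48 d.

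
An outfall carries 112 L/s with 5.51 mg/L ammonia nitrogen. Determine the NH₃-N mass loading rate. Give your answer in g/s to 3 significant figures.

112 L/s = 0.112 m³/s.
Mass flux = Q·C = 0.112 m³/s × 5.51 g/m³ = 0.6171 g/s.

0.617 g/s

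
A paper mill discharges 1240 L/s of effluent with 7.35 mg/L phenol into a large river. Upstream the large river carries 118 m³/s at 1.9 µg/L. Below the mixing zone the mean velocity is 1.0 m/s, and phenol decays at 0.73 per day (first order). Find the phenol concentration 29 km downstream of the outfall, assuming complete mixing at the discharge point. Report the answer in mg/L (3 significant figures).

0.0613 mg/L

1240 L/s = 1.24 m³/s.
1.9 µg/L = 0.0019 mg/L.
After complete mixing, C₀ = (1.24·7.35 + 118·0.0019) / 119.2 = 0.07831 mg/L.
Travel time t = 2.9e+04 m / 1.0 m/s = 2.9e+04 s = 0.3356 d.
C = 0.07831·exp(−0.73·0.3356) = 0.07831·0.7827 = 0.0613 mg/L.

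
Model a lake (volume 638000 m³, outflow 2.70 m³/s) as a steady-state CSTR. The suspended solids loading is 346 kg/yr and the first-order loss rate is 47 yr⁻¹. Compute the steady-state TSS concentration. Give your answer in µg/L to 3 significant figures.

Outflow Q = 2.70 m³/s × 3.156e+07 s/yr = 8.521e+07 m³/yr.
Steady-state CSTR mass balance: W = Q·C + k·V·C, so C = W/(Q + kV).
Q + kV = 8.521e+07 + 47·638000 = 1.152e+08 m³/yr.
C = 346/1.152e+08 = 3.004e-06 kg/m³ = 0.003004 mg/L = 3.004 µg/L.

3.00 µg/L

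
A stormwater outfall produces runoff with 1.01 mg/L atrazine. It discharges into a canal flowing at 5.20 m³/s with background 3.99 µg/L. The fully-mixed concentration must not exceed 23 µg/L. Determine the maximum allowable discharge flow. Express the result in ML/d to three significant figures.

3.99 µg/L = 0.00399 mg/L.
23 µg/L = 0.023 mg/L.
Mass balance at complete mixing: C_std·(Q_w + Q_r) = Q_w·C_e + Q_r·C_b.
Rearranging, Q_w = Q_r·(C_std − C_b)/(C_e − C_std) = 5.20·(0.023 − 0.00399) / (1.01 − 0.023) = 0.1002 m³/s.
= 8.653 ML/d.

8.65 ML/d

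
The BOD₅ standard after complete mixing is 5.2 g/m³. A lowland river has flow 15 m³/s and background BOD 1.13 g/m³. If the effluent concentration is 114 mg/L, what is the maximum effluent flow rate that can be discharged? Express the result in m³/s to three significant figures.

0.561 m³/s

Mass balance at complete mixing: C_std·(Q_w + Q_r) = Q_w·C_e + Q_r·C_b.
Rearranging, Q_w = Q_r·(C_std − C_b)/(C_e − C_std) = 15·(5.2 − 1.13) / (114 − 5.2) = 0.5611 m³/s.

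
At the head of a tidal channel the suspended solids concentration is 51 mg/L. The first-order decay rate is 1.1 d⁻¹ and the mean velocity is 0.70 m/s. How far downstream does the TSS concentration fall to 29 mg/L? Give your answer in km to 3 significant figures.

31.0 km

From C = C₀·e^(−kt), t = ln(C₀/C)/k = ln(51/29)/1.1 = 0.5645/1.1 = 0.5132 d.
Distance = v·t = 0.70 m/s × 4.434e+04 s = 3.104e+04 m = 31.04 km.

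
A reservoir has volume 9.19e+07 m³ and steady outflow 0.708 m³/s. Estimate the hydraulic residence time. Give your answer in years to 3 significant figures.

Q = 0.708 m³/s × 3.156e+07 s/yr = 2.234e+07 m³/yr.
Hydraulic residence time τ = V/Q = 9.19e+07/2.234e+07 = 4.113 yr.

4.11 yr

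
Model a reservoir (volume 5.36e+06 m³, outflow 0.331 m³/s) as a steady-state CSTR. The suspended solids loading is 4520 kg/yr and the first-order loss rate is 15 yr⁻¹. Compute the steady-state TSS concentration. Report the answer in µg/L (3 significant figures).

Outflow Q = 0.331 m³/s × 3.156e+07 s/yr = 1.045e+07 m³/yr.
Steady-state CSTR mass balance: W = Q·C + k·V·C, so C = W/(Q + kV).
Q + kV = 1.045e+07 + 15·5.36e+06 = 9.085e+07 m³/yr.
C = 4520/9.085e+07 = 4.975e-05 kg/m³ = 0.04975 mg/L = 49.75 µg/L.

49.8 µg/L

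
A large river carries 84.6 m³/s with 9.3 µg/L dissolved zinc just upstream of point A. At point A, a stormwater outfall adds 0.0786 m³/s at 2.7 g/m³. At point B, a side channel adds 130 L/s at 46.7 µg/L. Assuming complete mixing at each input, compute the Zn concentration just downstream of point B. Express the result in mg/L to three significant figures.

0.0119 mg/L

9.3 µg/L = 0.0093 mg/L.
After input A: C = (84.6·0.0093 + 0.0786·2.7) / 84.68 = 0.0118 mg/L.
130 L/s = 0.13 m³/s.
46.7 µg/L = 0.0467 mg/L.
After input B: C = (84.68·0.0118 + 0.13·0.0467) / 84.81 = 0.01185 mg/L.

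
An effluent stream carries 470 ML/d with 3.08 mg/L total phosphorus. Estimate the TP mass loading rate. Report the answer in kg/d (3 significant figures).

1450 kg/d

470 ML/d = 5.44 m³/s.
Mass flux = Q·C = 5.44 m³/s × 3.08 g/m³ = 16.75 g/s.
= 16.75 g/s × 86.4 = 1448 kg/d.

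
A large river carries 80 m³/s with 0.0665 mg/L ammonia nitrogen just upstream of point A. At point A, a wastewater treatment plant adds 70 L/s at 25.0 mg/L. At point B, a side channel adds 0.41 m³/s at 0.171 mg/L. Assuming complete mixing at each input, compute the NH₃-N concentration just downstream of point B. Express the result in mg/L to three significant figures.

70 L/s = 0.07 m³/s.
After input A: C = (80·0.0665 + 0.07·25) / 80.07 = 0.0883 mg/L.
After input B: C = (80.07·0.0883 + 0.41·0.171) / 80.48 = 0.08872 mg/L.

0.0887 mg/L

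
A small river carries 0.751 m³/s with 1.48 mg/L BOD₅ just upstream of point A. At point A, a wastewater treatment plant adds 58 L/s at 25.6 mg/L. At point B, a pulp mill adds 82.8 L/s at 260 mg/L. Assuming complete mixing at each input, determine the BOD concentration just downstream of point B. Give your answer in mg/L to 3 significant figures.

27.1 mg/L

58 L/s = 0.058 m³/s.
After input A: C = (0.751·1.48 + 0.058·25.6) / 0.809 = 3.209 mg/L.
82.8 L/s = 0.0828 m³/s.
After input B: C = (0.809·3.209 + 0.0828·260) / 0.8918 = 27.05 mg/L.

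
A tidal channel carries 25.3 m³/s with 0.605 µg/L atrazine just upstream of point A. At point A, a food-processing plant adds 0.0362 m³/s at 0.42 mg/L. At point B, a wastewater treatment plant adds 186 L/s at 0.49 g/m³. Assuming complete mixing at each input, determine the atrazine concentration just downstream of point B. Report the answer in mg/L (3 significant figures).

0.605 µg/L = 0.000605 mg/L.
After input A: C = (25.3·0.000605 + 0.0362·0.42) / 25.34 = 0.001204 mg/L.
186 L/s = 0.186 m³/s.
After input B: C = (25.34·0.001204 + 0.186·0.49) / 25.52 = 0.004766 mg/L.

0.00477 mg/L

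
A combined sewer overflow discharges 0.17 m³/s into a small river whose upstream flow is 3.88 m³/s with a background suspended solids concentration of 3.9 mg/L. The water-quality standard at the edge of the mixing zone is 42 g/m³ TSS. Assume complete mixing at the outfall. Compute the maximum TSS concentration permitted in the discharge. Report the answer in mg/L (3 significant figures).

912 mg/L

Mass balance: 42·4.05 = 0.17·Cₑ + 3.88·3.9.
Cₑ = (170.1 − 15.13) / 0.17 = 911.6 mg/L.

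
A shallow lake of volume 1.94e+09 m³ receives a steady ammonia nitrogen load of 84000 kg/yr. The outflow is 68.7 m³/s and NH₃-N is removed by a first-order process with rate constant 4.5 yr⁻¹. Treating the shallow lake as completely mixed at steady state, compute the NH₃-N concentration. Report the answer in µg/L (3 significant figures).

Outflow Q = 68.7 m³/s × 3.156e+07 s/yr = 2.168e+09 m³/yr.
Steady-state CSTR mass balance: W = Q·C + k·V·C, so C = W/(Q + kV).
Q + kV = 2.168e+09 + 4.5·1.94e+09 = 1.09e+10 m³/yr.
C = 84000/1.09e+10 = 7.708e-06 kg/m³ = 0.007708 mg/L = 7.708 µg/L.

7.71 µg/L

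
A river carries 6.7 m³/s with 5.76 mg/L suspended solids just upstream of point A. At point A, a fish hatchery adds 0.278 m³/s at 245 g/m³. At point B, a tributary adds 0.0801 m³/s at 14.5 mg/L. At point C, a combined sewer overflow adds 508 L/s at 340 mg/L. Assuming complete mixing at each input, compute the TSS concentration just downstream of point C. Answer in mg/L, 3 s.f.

37.1 mg/L

After input A: C = (6.7·5.76 + 0.278·245) / 6.978 = 15.29 mg/L.
After input B: C = (6.978·15.29 + 0.0801·14.5) / 7.058 = 15.28 mg/L.
508 L/s = 0.508 m³/s.
After input C: C = (7.058·15.28 + 0.508·340) / 7.566 = 37.08 mg/L.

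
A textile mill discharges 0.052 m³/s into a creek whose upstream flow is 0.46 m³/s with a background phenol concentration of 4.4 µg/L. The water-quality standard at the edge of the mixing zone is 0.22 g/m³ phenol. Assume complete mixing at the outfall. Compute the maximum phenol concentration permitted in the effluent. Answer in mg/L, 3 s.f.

2.13 mg/L

4.4 µg/L = 0.0044 mg/L.
Mass balance: 0.22·0.512 = 0.052·Cₑ + 0.46·0.0044.
Cₑ = (0.1126 − 0.002024) / 0.052 = 2.127 mg/L.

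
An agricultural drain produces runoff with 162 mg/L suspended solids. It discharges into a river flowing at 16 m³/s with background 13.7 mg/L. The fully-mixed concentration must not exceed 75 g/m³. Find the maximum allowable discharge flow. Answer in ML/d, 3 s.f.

Mass balance at complete mixing: C_std·(Q_w + Q_r) = Q_w·C_e + Q_r·C_b.
Rearranging, Q_w = Q_r·(C_std − C_b)/(C_e − C_std) = 16·(75 − 13.7) / (162 − 75) = 11.27 m³/s.
= 974 ML/d.

974 ML/d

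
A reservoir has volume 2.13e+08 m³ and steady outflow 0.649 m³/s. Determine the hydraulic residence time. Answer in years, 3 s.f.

Q = 0.649 m³/s × 3.156e+07 s/yr = 2.048e+07 m³/yr.
Hydraulic residence time τ = V/Q = 2.13e+08/2.048e+07 = 10.4 yr.

10.4 yr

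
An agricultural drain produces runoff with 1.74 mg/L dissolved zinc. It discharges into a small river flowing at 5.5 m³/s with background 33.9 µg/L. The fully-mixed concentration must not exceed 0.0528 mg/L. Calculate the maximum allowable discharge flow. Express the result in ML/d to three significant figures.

5.32 ML/d

33.9 µg/L = 0.0339 mg/L.
Mass balance at complete mixing: C_std·(Q_w + Q_r) = Q_w·C_e + Q_r·C_b.
Rearranging, Q_w = Q_r·(C_std − C_b)/(C_e − C_std) = 5.5·(0.0528 − 0.0339) / (1.74 − 0.0528) = 0.06161 m³/s.
= 5.323 ML/d.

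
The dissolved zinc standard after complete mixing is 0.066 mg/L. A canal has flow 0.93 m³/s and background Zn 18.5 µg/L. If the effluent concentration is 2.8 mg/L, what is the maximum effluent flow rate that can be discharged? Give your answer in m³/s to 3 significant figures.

18.5 µg/L = 0.0185 mg/L.
Mass balance at complete mixing: C_std·(Q_w + Q_r) = Q_w·C_e + Q_r·C_b.
Rearranging, Q_w = Q_r·(C_std − C_b)/(C_e − C_std) = 0.93·(0.066 − 0.0185) / (2.8 − 0.066) = 0.01616 m³/s.

0.0162 m³/s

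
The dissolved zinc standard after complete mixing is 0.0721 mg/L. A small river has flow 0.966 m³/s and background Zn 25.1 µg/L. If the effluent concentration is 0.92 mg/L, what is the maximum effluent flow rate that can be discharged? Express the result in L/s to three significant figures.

25.1 µg/L = 0.0251 mg/L.
Mass balance at complete mixing: C_std·(Q_w + Q_r) = Q_w·C_e + Q_r·C_b.
Rearranging, Q_w = Q_r·(C_std − C_b)/(C_e − C_std) = 0.966·(0.0721 − 0.0251) / (0.92 − 0.0721) = 0.05355 m³/s.
= 53.55 L/s.

53.5 L/s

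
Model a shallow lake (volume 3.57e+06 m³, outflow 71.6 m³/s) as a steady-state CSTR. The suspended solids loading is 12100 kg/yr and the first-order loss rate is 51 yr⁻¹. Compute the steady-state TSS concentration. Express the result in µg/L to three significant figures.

Outflow Q = 71.6 m³/s × 3.156e+07 s/yr = 2.26e+09 m³/yr.
Steady-state CSTR mass balance: W = Q·C + k·V·C, so C = W/(Q + kV).
Q + kV = 2.26e+09 + 51·3.57e+06 = 2.442e+09 m³/yr.
C = 12100/2.442e+09 = 4.956e-06 kg/m³ = 0.004956 mg/L = 4.956 µg/L.

4.96 µg/L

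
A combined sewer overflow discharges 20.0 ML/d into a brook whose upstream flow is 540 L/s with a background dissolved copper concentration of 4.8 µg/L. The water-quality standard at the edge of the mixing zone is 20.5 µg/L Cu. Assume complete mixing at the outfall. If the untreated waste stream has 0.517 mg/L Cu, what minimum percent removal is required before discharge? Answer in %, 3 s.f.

89.0 %

20.0 ML/d = 0.2315 m³/s.
540 L/s = 0.54 m³/s.
4.8 µg/L = 0.0048 mg/L.
20.5 µg/L = 0.0205 mg/L.
Mass balance: 0.0205·0.7715 = 0.2315·Cₑ + 0.54·0.0048.
Cₑ = (0.01582 − 0.002592) / 0.2315 = 0.05712 mg/L.
Required removal = 1 − 0.05712/0.517 = 88.95 %.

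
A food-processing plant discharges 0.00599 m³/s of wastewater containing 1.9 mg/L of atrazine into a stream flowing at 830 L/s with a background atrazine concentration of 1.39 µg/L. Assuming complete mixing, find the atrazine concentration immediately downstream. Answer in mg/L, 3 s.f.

0.0150 mg/L

830 L/s = 0.83 m³/s.
1.39 µg/L = 0.00139 mg/L.
Conservation of mass across the mixing zone: C = (0.00599·1.9 + 0.83·0.00139) / (0.00599 + 0.83) = 0.01253/0.836 = 0.01499 mg/L.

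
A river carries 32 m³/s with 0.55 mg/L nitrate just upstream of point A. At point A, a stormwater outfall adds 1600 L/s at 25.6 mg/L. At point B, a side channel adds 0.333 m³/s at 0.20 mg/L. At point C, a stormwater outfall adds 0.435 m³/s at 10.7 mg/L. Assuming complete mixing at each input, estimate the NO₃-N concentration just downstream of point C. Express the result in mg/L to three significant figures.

1.84 mg/L

1600 L/s = 1.6 m³/s.
After input A: C = (32·0.55 + 1.6·25.6) / 33.6 = 1.743 mg/L.
After input B: C = (33.6·1.743 + 0.333·0.2) / 33.93 = 1.728 mg/L.
After input C: C = (33.93·1.728 + 0.435·10.7) / 34.37 = 1.841 mg/L.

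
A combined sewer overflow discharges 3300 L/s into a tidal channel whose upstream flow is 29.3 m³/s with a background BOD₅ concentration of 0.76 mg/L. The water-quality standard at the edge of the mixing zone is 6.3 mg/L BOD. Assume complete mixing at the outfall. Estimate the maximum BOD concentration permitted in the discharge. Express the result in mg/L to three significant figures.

3300 L/s = 3.3 m³/s.
Mass balance: 6.3·32.6 = 3.3·Cₑ + 29.3·0.76.
Cₑ = (205.4 − 22.27) / 3.3 = 55.49 mg/L.

55.5 mg/L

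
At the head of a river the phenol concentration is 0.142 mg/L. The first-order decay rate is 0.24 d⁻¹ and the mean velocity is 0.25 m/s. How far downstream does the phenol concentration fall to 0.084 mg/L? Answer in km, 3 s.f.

From C = C₀·e^(−kt), t = ln(C₀/C)/k = ln(0.142/0.084)/0.24 = 0.525/0.24 = 2.188 d.
Distance = v·t = 0.25 m/s × 1.89e+05 s = 4.725e+04 m = 47.25 km.

47.3 km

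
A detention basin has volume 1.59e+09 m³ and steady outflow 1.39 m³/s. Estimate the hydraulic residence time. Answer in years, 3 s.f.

Q = 1.39 m³/s × 3.156e+07 s/yr = 4.387e+07 m³/yr.
Hydraulic residence time τ = V/Q = 1.59e+09/4.387e+07 = 36.25 yr.

36.2 yr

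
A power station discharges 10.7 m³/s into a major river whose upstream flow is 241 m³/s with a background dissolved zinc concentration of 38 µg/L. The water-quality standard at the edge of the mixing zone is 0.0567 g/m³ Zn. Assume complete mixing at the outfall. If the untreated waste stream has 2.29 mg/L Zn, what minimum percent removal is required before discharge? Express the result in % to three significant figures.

79.1 %

38 µg/L = 0.038 mg/L.
Mass balance: 0.0567·251.7 = 10.7·Cₑ + 241·0.038.
Cₑ = (14.27 − 9.158) / 10.7 = 0.4779 mg/L.
Required removal = 1 − 0.4779/2.29 = 79.13 %.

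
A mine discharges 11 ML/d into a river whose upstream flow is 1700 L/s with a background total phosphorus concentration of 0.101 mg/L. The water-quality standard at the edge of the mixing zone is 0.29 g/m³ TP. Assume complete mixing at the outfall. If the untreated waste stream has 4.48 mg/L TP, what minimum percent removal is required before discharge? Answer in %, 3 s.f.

11 ML/d = 0.1273 m³/s.
1700 L/s = 1.7 m³/s.
Mass balance: 0.29·1.827 = 0.1273·Cₑ + 1.7·0.101.
Cₑ = (0.5299 − 0.1717) / 0.1273 = 2.814 mg/L.
Required removal = 1 − 2.814/4.48 = 37.19 %.

37.2 %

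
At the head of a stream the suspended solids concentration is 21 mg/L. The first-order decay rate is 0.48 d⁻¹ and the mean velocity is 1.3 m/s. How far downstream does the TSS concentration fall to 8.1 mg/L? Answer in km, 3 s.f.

From C = C₀·e^(−kt), t = ln(C₀/C)/k = ln(21/8.1)/0.48 = 0.9527/0.48 = 1.985 d.
Distance = v·t = 1.3 m/s × 1.715e+05 s = 2.229e+05 m = 222.9 km.

223 km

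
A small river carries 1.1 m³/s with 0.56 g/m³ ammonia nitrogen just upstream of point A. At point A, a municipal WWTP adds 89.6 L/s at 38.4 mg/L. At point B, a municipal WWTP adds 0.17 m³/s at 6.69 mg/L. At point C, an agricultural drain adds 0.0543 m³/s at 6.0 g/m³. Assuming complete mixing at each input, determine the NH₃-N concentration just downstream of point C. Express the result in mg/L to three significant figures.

3.90 mg/L

89.6 L/s = 0.0896 m³/s.
After input A: C = (1.1·0.56 + 0.0896·38.4) / 1.19 = 3.41 mg/L.
After input B: C = (1.19·3.41 + 0.17·6.69) / 1.36 = 3.82 mg/L.
After input C: C = (1.36·3.82 + 0.0543·6) / 1.414 = 3.904 mg/L.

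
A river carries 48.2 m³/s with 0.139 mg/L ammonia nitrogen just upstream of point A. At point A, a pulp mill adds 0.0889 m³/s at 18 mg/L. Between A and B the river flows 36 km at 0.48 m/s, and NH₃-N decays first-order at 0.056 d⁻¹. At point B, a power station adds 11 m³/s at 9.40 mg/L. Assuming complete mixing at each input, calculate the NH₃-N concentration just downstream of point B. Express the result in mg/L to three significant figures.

After input A: C = (48.2·0.139 + 0.0889·18) / 48.29 = 0.1719 mg/L.
Over the 36 km reach to input B (t = 7.5e+04 s = 0.8681 d), decay gives C = 0.1719·exp(−0.056·0.8681) = 0.1637 mg/L.
After input B: C = (48.29·0.1637 + 11·9.4) / 59.29 = 1.877 mg/L.

1.88 mg/L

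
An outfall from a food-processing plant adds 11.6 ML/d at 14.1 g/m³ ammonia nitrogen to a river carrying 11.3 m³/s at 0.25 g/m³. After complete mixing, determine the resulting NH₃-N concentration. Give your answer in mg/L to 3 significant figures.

0.413 mg/L

11.6 ML/d = 0.1343 m³/s.
By mass balance at complete mixing, C = (0.1343·14.1 + 11.3·0.25) / (0.1343 + 11.3) = 4.718/11.43 = 0.4126 mg/L.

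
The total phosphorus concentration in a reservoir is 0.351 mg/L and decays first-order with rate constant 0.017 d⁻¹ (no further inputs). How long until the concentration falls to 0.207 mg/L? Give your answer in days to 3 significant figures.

31.1 d

t = ln(C₀/C)/k = ln(0.351/0.207)/0.017 = 0.5281/0.017 = 31.06 d.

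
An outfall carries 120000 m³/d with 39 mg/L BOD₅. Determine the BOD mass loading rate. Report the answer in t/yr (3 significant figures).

1710 t/yr

120000 m³/d = 1.389 m³/s.
Mass flux = Q·C = 1.389 m³/s × 39 g/m³ = 54.17 g/s.
= 54.17 g/s × 31.56 = 1709 t/yr.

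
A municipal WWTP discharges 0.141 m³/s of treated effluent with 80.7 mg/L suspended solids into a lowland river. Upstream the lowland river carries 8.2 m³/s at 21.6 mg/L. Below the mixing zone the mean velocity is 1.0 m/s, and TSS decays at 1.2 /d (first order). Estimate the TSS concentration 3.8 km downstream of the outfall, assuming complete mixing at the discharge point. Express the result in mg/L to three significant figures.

After complete mixing, C₀ = (0.141·80.7 + 8.2·21.6) / 8.341 = 22.6 mg/L.
Travel time t = 3800 m / 1.0 m/s = 3800 s = 0.04398 d.
C = 22.6·exp(−1.2·0.04398) = 22.6·0.9486 = 21.44 mg/L.

21.4 mg/L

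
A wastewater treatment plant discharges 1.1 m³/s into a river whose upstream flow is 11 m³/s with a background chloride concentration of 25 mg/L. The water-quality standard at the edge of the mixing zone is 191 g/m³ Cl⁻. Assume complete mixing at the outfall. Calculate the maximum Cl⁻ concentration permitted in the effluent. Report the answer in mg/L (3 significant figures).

Mass balance: 191·12.1 = 1.1·Cₑ + 11·25.
Cₑ = (2311 − 275) / 1.1 = 1851 mg/L.

1850 mg/L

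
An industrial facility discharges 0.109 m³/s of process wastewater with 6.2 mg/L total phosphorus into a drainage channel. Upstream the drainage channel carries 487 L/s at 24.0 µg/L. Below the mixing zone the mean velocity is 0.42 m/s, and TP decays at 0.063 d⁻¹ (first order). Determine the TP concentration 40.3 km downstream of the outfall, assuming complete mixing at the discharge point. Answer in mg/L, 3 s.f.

1.08 mg/L

487 L/s = 0.487 m³/s.
24.0 µg/L = 0.024 mg/L.
After complete mixing, C₀ = (0.109·6.2 + 0.487·0.024) / 0.596 = 1.154 mg/L.
Travel time t = 4.03e+04 m / 0.42 m/s = 9.595e+04 s = 1.111 d.
C = 1.154·exp(−0.063·1.111) = 1.154·0.9324 = 1.076 mg/L.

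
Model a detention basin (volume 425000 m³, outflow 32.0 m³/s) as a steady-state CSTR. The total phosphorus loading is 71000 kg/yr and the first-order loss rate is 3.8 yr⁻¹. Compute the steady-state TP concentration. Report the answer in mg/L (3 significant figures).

Outflow Q = 32.0 m³/s × 3.156e+07 s/yr = 1.01e+09 m³/yr.
Steady-state CSTR mass balance: W = Q·C + k·V·C, so C = W/(Q + kV).
Q + kV = 1.01e+09 + 3.8·425000 = 1.011e+09 m³/yr.
C = 71000/1.011e+09 = 7.02e-05 kg/m³ = 0.0702 mg/L.

0.0702 mg/L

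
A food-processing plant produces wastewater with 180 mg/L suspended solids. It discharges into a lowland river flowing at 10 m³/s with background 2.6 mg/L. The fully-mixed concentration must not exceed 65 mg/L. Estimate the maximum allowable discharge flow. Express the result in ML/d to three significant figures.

Mass balance at complete mixing: C_std·(Q_w + Q_r) = Q_w·C_e + Q_r·C_b.
Rearranging, Q_w = Q_r·(C_std − C_b)/(C_e − C_std) = 10·(65 − 2.6) / (180 − 65) = 5.426 m³/s.
= 468.8 ML/d.

469 ML/d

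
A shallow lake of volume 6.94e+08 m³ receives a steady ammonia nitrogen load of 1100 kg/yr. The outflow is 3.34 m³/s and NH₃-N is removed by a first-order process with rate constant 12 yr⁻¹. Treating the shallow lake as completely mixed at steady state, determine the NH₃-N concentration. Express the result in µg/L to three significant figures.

Outflow Q = 3.34 m³/s × 3.156e+07 s/yr = 1.054e+08 m³/yr.
Steady-state CSTR mass balance: W = Q·C + k·V·C, so C = W/(Q + kV).
Q + kV = 1.054e+08 + 12·6.94e+08 = 8.433e+09 m³/yr.
C = 1100/8.433e+09 = 1.304e-07 kg/m³ = 0.0001304 mg/L = 0.1304 µg/L.

0.130 µg/L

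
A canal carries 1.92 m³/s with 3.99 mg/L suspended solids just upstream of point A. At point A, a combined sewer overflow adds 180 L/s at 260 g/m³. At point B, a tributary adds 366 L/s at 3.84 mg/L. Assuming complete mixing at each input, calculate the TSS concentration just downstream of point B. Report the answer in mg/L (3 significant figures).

180 L/s = 0.18 m³/s.
After input A: C = (1.92·3.99 + 0.18·260) / 2.1 = 25.93 mg/L.
366 L/s = 0.366 m³/s.
After input B: C = (2.1·25.93 + 0.366·3.84) / 2.466 = 22.65 mg/L.

22.7 mg/L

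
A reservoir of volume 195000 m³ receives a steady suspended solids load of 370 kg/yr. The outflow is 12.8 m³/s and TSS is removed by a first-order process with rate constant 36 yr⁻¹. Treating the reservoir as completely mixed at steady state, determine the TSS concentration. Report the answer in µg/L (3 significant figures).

0.900 µg/L

Outflow Q = 12.8 m³/s × 3.156e+07 s/yr = 4.039e+08 m³/yr.
Steady-state CSTR mass balance: W = Q·C + k·V·C, so C = W/(Q + kV).
Q + kV = 4.039e+08 + 36·195000 = 4.11e+08 m³/yr.
C = 370/4.11e+08 = 9.003e-07 kg/m³ = 0.0009003 mg/L = 0.9003 µg/L.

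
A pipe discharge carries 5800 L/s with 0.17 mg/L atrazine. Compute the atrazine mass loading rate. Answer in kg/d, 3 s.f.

5800 L/s = 5.8 m³/s.
Mass flux = Q·C = 5.8 m³/s × 0.17 g/m³ = 0.986 g/s.
= 0.986 g/s × 86.4 = 85.19 kg/d.

85.2 kg/d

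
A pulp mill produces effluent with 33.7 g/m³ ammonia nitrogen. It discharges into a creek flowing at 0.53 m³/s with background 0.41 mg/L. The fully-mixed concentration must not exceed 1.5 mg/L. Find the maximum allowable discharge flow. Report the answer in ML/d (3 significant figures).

Mass balance at complete mixing: C_std·(Q_w + Q_r) = Q_w·C_e + Q_r·C_b.
Rearranging, Q_w = Q_r·(C_std − C_b)/(C_e − C_std) = 0.53·(1.5 − 0.41) / (33.7 − 1.5) = 0.01794 m³/s.
= 1.55 ML/d.

1.55 ML/d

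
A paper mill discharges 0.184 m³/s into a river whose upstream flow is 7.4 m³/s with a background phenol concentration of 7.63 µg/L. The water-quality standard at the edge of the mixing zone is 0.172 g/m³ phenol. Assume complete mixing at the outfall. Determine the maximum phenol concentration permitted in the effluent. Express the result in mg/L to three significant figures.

6.78 mg/L

7.63 µg/L = 0.00763 mg/L.
Mass balance: 0.172·7.584 = 0.184·Cₑ + 7.4·0.00763.
Cₑ = (1.304 − 0.05646) / 0.184 = 6.783 mg/L.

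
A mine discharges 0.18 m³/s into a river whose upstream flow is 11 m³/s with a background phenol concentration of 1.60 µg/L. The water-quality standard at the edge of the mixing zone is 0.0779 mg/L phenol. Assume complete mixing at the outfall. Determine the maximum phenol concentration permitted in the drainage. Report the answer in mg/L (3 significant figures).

4.74 mg/L

1.60 µg/L = 0.0016 mg/L.
Mass balance: 0.0779·11.18 = 0.18·Cₑ + 11·0.0016.
Cₑ = (0.8709 − 0.0176) / 0.18 = 4.741 mg/L.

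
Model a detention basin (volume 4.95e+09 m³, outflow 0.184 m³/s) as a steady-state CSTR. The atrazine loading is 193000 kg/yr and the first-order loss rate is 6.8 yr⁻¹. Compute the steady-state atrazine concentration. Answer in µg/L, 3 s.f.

5.73 µg/L

Outflow Q = 0.184 m³/s × 3.156e+07 s/yr = 5.807e+06 m³/yr.
Steady-state CSTR mass balance: W = Q·C + k·V·C, so C = W/(Q + kV).
Q + kV = 5.807e+06 + 6.8·4.95e+09 = 3.367e+10 m³/yr.
C = 193000/3.367e+10 = 5.733e-06 kg/m³ = 0.005733 mg/L = 5.733 µg/L.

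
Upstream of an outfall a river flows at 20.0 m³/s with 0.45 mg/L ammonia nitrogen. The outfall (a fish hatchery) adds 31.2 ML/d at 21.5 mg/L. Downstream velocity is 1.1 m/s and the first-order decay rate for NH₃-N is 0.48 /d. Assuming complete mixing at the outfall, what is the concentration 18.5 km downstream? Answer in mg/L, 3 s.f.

31.2 ML/d = 0.3611 m³/s.
After complete mixing, C₀ = (0.3611·21.5 + 20·0.45) / 20.36 = 0.8233 mg/L.
Travel time t = 1.85e+04 m / 1.1 m/s = 1.682e+04 s = 0.1947 d.
C = 0.8233·exp(−0.48·0.1947) = 0.8233·0.9108 = 0.7499 mg/L.

0.750 mg/L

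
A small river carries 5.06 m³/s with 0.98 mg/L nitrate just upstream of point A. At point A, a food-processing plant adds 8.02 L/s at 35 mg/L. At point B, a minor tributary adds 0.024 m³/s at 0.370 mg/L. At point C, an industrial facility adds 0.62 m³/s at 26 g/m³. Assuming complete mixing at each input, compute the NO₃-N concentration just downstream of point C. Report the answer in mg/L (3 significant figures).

3.74 mg/L

8.02 L/s = 0.00802 m³/s.
After input A: C = (5.06·0.98 + 0.00802·35) / 5.068 = 1.034 mg/L.
After input B: C = (5.068·1.034 + 0.024·0.37) / 5.092 = 1.031 mg/L.
After input C: C = (5.092·1.031 + 0.62·26) / 5.712 = 3.741 mg/L.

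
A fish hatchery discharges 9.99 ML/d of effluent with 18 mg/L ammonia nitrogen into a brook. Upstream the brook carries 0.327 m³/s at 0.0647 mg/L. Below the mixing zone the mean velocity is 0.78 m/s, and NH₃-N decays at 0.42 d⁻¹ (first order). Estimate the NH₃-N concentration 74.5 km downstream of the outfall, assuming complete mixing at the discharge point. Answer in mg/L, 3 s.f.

2.99 mg/L

9.99 ML/d = 0.1156 m³/s.
After complete mixing, C₀ = (0.1156·18 + 0.327·0.0647) / 0.4426 = 4.75 mg/L.
Travel time t = 7.45e+04 m / 0.78 m/s = 9.551e+04 s = 1.105 d.
C = 4.75·exp(−0.42·1.105) = 4.75·0.6286 = 2.986 mg/L.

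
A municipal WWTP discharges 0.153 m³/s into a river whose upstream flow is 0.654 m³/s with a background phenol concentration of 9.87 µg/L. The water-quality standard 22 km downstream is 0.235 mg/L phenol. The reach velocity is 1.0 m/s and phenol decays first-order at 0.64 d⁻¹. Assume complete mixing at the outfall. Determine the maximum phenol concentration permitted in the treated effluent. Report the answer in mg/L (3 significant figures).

9.87 µg/L = 0.00987 mg/L.
Travel time to the compliance point: t = 2.2e+04/1.0 = 2.2e+04 s = 0.2546 d; decay factor exp(−0.64·0.2546) = 0.8496.
So the concentration just after mixing may be at most 0.235/0.8496 = 0.2766 mg/L.
Mass balance: 0.2766·0.807 = 0.153·Cₑ + 0.654·0.00987.
Cₑ = (0.2232 − 0.006455) / 0.153 = 1.417 mg/L.

1.42 mg/L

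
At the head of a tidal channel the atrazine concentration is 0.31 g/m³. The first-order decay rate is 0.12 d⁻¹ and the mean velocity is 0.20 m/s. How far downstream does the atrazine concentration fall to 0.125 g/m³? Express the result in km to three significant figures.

From C = C₀·e^(−kt), t = ln(C₀/C)/k = ln(0.31/0.125)/0.12 = 0.9083/0.12 = 7.569 d.
Distance = v·t = 0.20 m/s × 6.539e+05 s = 1.308e+05 m = 130.8 km.

131 km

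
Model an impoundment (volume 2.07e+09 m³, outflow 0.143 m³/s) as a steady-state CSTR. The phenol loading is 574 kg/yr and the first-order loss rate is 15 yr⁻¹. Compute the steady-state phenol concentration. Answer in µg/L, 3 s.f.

0.0185 µg/L

Outflow Q = 0.143 m³/s × 3.156e+07 s/yr = 4.513e+06 m³/yr.
Steady-state CSTR mass balance: W = Q·C + k·V·C, so C = W/(Q + kV).
Q + kV = 4.513e+06 + 15·2.07e+09 = 3.105e+10 m³/yr.
C = 574/3.105e+10 = 1.848e-08 kg/m³ = 1.848e-05 mg/L = 0.01848 µg/L.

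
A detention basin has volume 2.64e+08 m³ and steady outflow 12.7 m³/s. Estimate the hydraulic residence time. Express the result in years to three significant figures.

0.659 yr

Q = 12.7 m³/s × 3.156e+07 s/yr = 4.008e+08 m³/yr.
Hydraulic residence time τ = V/Q = 2.64e+08/4.008e+08 = 0.6587 yr.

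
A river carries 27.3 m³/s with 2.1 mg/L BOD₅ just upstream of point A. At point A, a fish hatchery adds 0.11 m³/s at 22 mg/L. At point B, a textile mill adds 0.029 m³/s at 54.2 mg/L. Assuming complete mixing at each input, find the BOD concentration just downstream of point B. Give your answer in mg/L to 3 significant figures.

After input A: C = (27.3·2.1 + 0.11·22) / 27.41 = 2.18 mg/L.
After input B: C = (27.41·2.18 + 0.029·54.2) / 27.44 = 2.235 mg/L.

2.23 mg/L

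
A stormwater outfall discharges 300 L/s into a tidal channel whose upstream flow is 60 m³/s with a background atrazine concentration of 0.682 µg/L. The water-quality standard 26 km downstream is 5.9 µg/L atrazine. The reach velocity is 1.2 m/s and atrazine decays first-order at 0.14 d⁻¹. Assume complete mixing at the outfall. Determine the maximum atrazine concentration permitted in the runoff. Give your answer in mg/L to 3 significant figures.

1.09 mg/L

300 L/s = 0.3 m³/s.
0.682 µg/L = 0.000682 mg/L.
5.9 µg/L = 0.0059 mg/L.
Travel time to the compliance point: t = 2.6e+04/1.2 = 2.167e+04 s = 0.2508 d; decay factor exp(−0.14·0.2508) = 0.9655.
So the concentration just after mixing may be at most 0.0059/0.9655 = 0.006111 mg/L.
Mass balance: 0.006111·60.3 = 0.3·Cₑ + 60·0.000682.
Cₑ = (0.3685 − 0.04092) / 0.3 = 1.092 mg/L.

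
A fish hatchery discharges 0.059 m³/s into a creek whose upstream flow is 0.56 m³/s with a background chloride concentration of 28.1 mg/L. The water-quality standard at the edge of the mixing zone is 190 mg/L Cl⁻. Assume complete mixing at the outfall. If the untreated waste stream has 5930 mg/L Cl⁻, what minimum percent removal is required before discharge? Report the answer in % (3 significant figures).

Mass balance: 190·0.619 = 0.059·Cₑ + 0.56·28.1.
Cₑ = (117.6 − 15.74) / 0.059 = 1727 mg/L.
Required removal = 1 − 1727/5930 = 70.88 %.

70.9 %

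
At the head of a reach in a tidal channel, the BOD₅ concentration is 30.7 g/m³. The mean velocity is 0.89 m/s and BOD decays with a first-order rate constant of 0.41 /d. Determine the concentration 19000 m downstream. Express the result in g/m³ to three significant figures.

27.7 g/m³

Travel time t = 19000 m / 0.89 m/s = 1.9e+04/0.89 = 2.135e+04 s = 0.2471 d.
First-order decay: C = 30.7·exp(−0.41·0.2471) = 30.7·0.9037 = 27.74 g/m³.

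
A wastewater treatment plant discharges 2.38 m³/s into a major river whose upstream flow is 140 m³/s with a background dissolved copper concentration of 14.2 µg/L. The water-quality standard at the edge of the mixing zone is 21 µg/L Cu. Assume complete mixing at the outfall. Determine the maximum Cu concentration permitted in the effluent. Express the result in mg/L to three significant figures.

0.421 mg/L

14.2 µg/L = 0.0142 mg/L.
21 µg/L = 0.021 mg/L.
Mass balance: 0.021·142.4 = 2.38·Cₑ + 140·0.0142.
Cₑ = (2.99 − 1.988) / 2.38 = 0.421 mg/L.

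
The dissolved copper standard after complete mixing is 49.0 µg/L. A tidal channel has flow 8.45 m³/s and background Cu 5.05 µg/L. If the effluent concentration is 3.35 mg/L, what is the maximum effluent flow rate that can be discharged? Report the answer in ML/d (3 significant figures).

9.72 ML/d

5.05 µg/L = 0.00505 mg/L.
49.0 µg/L = 0.049 mg/L.
Mass balance at complete mixing: C_std·(Q_w + Q_r) = Q_w·C_e + Q_r·C_b.
Rearranging, Q_w = Q_r·(C_std − C_b)/(C_e − C_std) = 8.45·(0.049 − 0.00505) / (3.35 − 0.049) = 0.1125 m³/s.
= 9.72 ML/d.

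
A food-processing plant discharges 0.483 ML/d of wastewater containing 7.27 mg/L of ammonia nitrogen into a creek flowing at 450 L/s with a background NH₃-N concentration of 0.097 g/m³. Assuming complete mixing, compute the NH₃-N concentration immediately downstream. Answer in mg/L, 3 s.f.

0.185 mg/L

0.483 ML/d = 0.00559 m³/s.
450 L/s = 0.45 m³/s.
Conservation of mass across the mixing zone: C = (0.00559·7.27 + 0.45·0.097) / (0.00559 + 0.45) = 0.08429/0.4556 = 0.185 mg/L.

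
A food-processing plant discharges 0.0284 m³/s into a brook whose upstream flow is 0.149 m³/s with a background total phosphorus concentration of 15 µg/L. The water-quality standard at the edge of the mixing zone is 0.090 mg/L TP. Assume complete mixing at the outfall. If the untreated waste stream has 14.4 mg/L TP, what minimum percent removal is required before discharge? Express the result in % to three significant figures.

15 µg/L = 0.015 mg/L.
Mass balance: 0.09·0.1774 = 0.0284·Cₑ + 0.149·0.015.
Cₑ = (0.01597 − 0.002235) / 0.0284 = 0.4835 mg/L.
Required removal = 1 − 0.4835/14.4 = 96.64 %.

96.6 %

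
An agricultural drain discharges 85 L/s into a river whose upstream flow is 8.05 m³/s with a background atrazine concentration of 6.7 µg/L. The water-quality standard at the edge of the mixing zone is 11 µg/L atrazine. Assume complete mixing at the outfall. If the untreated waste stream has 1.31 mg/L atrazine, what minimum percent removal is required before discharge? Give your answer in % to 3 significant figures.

85 L/s = 0.085 m³/s.
6.7 µg/L = 0.0067 mg/L.
11 µg/L = 0.011 mg/L.
Mass balance: 0.011·8.135 = 0.085·Cₑ + 8.05·0.0067.
Cₑ = (0.08949 − 0.05394) / 0.085 = 0.4182 mg/L.
Required removal = 1 − 0.4182/1.31 = 68.07 %.

68.1 %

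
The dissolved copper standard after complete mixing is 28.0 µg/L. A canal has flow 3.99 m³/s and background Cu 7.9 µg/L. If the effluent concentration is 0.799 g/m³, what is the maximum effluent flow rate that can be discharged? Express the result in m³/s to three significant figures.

7.9 µg/L = 0.0079 mg/L.
28.0 µg/L = 0.028 mg/L.
Mass balance at complete mixing: C_std·(Q_w + Q_r) = Q_w·C_e + Q_r·C_b.
Rearranging, Q_w = Q_r·(C_std − C_b)/(C_e − C_std) = 3.99·(0.028 − 0.0079) / (0.799 − 0.028) = 0.104 m³/s.

0.104 m³/s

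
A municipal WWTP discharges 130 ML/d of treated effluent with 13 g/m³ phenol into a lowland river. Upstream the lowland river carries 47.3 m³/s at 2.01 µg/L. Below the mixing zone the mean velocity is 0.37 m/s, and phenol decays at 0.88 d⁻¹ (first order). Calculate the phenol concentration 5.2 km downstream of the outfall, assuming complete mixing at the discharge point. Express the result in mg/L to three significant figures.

0.349 mg/L

130 ML/d = 1.505 m³/s.
2.01 µg/L = 0.00201 mg/L.
After complete mixing, C₀ = (1.505·13 + 47.3·0.00201) / 48.8 = 0.4027 mg/L.
Travel time t = 5200 m / 0.37 m/s = 1.405e+04 s = 0.1627 d.
C = 0.4027·exp(−0.88·0.1627) = 0.4027·0.8666 = 0.349 mg/L.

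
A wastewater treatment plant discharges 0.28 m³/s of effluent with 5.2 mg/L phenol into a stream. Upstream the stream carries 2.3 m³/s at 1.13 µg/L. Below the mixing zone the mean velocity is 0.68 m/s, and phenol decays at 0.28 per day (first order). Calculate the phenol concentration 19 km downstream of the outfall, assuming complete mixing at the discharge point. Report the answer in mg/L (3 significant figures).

1.13 µg/L = 0.00113 mg/L.
After complete mixing, C₀ = (0.28·5.2 + 2.3·0.00113) / 2.58 = 0.5653 mg/L.
Travel time t = 1.9e+04 m / 0.68 m/s = 2.794e+04 s = 0.3234 d.
C = 0.5653·exp(−0.28·0.3234) = 0.5653·0.9134 = 0.5164 mg/L.

0.516 mg/L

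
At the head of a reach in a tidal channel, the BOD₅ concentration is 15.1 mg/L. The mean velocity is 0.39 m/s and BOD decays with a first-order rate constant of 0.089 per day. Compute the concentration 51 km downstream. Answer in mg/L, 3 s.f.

Travel time t = 51 km / 0.39 m/s = 5.1e+04/0.39 = 1.308e+05 s = 1.514 d.
First-order decay: C = 15.1·exp(−0.089·1.514) = 15.1·0.874 = 13.2 mg/L.

13.2 mg/L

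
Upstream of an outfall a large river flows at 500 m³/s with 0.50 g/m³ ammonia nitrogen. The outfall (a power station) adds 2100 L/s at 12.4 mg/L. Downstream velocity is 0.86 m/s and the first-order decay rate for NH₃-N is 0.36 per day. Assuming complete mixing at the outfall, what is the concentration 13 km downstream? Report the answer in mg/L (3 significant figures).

0.516 mg/L

2100 L/s = 2.1 m³/s.
After complete mixing, C₀ = (2.1·12.4 + 500·0.5) / 502.1 = 0.5498 mg/L.
Travel time t = 1.3e+04 m / 0.86 m/s = 1.512e+04 s = 0.175 d.
C = 0.5498·exp(−0.36·0.175) = 0.5498·0.939 = 0.5162 mg/L.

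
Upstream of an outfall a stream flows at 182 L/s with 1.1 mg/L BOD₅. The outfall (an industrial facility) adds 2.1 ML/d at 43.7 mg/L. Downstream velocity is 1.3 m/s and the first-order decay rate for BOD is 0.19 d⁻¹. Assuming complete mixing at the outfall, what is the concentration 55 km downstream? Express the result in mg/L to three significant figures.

2.1 ML/d = 0.02431 m³/s.
182 L/s = 0.182 m³/s.
After complete mixing, C₀ = (0.02431·43.7 + 0.182·1.1) / 0.2063 = 6.119 mg/L.
Travel time t = 5.5e+04 m / 1.3 m/s = 4.231e+04 s = 0.4897 d.
C = 6.119·exp(−0.19·0.4897) = 6.119·0.9112 = 5.575 mg/L.

5.58 mg/L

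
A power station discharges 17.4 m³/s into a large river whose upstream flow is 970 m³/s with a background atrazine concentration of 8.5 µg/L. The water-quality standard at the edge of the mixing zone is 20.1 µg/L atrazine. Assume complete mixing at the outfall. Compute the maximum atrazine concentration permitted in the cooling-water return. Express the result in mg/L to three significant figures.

0.667 mg/L

8.5 µg/L = 0.0085 mg/L.
20.1 µg/L = 0.0201 mg/L.
Mass balance: 0.0201·987.4 = 17.4·Cₑ + 970·0.0085.
Cₑ = (19.85 − 8.245) / 17.4 = 0.6668 mg/L.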